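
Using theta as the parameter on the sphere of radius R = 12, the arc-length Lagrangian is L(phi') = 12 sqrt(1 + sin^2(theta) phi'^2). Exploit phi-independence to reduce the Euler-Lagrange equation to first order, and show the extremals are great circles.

On the sphere of radius R = 12 with spherical coordinates (θ, φ), the induced metric is
    ds^2 = 144(dθ^2 + sin^2(θ) dφ^2).
Parameterise by θ; the arc-length functional is
    J[φ] = ∫ 12 sqrt(1 + sin^2(θ) (dφ/dθ)^2) dθ,
so L = 12 sqrt(1 + sin^2(θ) φ'^2). Compute
    ∂L/∂φ = 0  (L has no explicit φ dependence),
    ∂L/∂φ' = 12 sin^2(θ) φ' / sqrt(1 + sin^2(θ) φ'^2).
Since ∂L/∂φ = 0, the Euler-Lagrange equation
    d/dθ(∂L/∂φ') − ∂L/∂φ = 0
reduces to d/dθ(∂L/∂φ') = 0, i.e. the momentum conjugate to φ is conserved:
    12 sin^2(θ) φ' / sqrt(1 + sin^2(θ) φ'^2) = C.
The overall factor of 12 is constant, so dividing through gives Clairaut's relation sin^2(θ) φ' / sqrt(1 + sin^2(θ) φ'^2) = C' (with C' = C/12). Solving for φ' and integrating gives the great-circle family
    cot(θ) = A cos(φ − φ_0),
i.e. the intersection of the sphere with a plane through the origin. The two constants A and φ_0 (equivalently C and one phase) are fixed by the two endpoint conditions.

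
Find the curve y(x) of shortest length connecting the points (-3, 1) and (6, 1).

Arc-length functional: J[y] = ∫ sqrt(1 + (y')^2) dx.
Lagrangian L = sqrt(1 + (y')^2) has no explicit y dependence, so ∂L/∂y = 0 and the Euler-Lagrange equation gives
    d/dx( y' / sqrt(1 + (y')^2) ) = 0  ⇒  y' / sqrt(1 + (y')^2) = const.
Hence y' is constant, so y(x) is affine.
Fitting the endpoints (-3, 1) and (6, 1):
    slope m = (1 − 1) / (6 − (-3)) = 0,
    intercept c = 1 − m·(-3) = 1.
Extremal: y(x) = 1.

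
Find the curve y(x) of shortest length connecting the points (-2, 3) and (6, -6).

Arc-length functional: J[y] = ∫ sqrt(1 + (y')^2) dx.
Lagrangian L = sqrt(1 + (y')^2) has no explicit y dependence, so ∂L/∂y = 0 and the Euler-Lagrange equation gives
    d/dx( y' / sqrt(1 + (y')^2) ) = 0  ⇒  y' / sqrt(1 + (y')^2) = const.
Hence y' is constant, so y(x) is affine.
Fitting the endpoints (-2, 3) and (6, -6):
    slope m = ((-6) − 3) / (6 − (-2)) = -9/8,
    intercept c = 3 − m·(-2) = 3/4.
Extremal: y(x) = (-9/8) x + 3/4.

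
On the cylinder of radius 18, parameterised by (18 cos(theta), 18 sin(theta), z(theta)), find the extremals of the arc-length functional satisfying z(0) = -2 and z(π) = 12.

Parameterise the cylinder of radius R = 18 as
    r(θ) = (18 cos θ, 18 sin θ, z(θ)).
The arc-length element is
    ds = sqrt(324 + (dz/dθ)^2) dθ,
so the Lagrangian is L = sqrt(324 + z'^2).
L depends on z' only, not on z or θ, so ∂L/∂z = 0 and
    ∂L/∂z' = z' / sqrt(324 + z'^2).
The Euler-Lagrange equation gives
    d/dθ( z' / sqrt(324 + z'^2) ) = 0,
so z' is constant. Integrating once:
    z(θ) = a θ + b,
a helix on the cylinder (a straight line when the cylinder is unrolled). The constants a, b are determined by the endpoint conditions.
With endpoint conditions z(0) = -2 and z(π) = 12: from z(0) = b we get b = -2, and a·π + -2 = 12 gives a = 14/π, so
    z(θ) = (14/π) θ − 2.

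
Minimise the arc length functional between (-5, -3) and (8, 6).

Arc-length functional: J[y] = ∫ sqrt(1 + (y')^2) dx.
Lagrangian L = sqrt(1 + (y')^2) has no explicit y dependence, so ∂L/∂y = 0 and the Euler-Lagrange equation gives
    d/dx( y' / sqrt(1 + (y')^2) ) = 0  ⇒  y' / sqrt(1 + (y')^2) = const.
Hence y' is constant, so y(x) is affine.
Fitting the endpoints (-5, -3) and (8, 6):
    slope m = (6 − (-3)) / (8 − (-5)) = 9/13,
    intercept c = (-3) − m·(-5) = 6/13.
Extremal: y(x) = (9/13) x + 6/13.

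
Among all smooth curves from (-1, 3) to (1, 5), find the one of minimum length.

Arc-length functional: J[y] = ∫ sqrt(1 + (y')^2) dx.
Lagrangian L = sqrt(1 + (y')^2) has no explicit y dependence, so ∂L/∂y = 0 and the Euler-Lagrange equation gives
    d/dx( y' / sqrt(1 + (y')^2) ) = 0  ⇒  y' / sqrt(1 + (y')^2) = const.
Hence y' is constant, so y(x) is affine.
Fitting the endpoints (-1, 3) and (1, 5):
    slope m = (5 − 3) / (1 − (-1)) = 1,
    intercept c = 3 − m·(-1) = 4.
Extremal: y(x) = x + 4.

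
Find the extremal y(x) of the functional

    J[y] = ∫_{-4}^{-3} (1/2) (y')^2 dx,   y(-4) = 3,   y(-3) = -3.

The Lagrangian is L = (1/2) (y')^2.
Compute ∂L/∂y = 0, ∂L/∂y' = y'.
The Euler-Lagrange equation d/dx(∂L/∂y') − ∂L/∂y = 0 reduces to
    y'' = 0.
Its general solution is
    y(x) = A x + B,
with A, B fixed by the endpoint conditions.
Applying the endpoint conditions y(-4) = 3 and y(-3) = -3: solve A·-4 + B = 3 and A·-3 + B = -3. Subtracting gives A(-3 − -4) = -3 − 3, so A = -6, and B = 3 − A·-4 = -21. Therefore
    y(x) = -6 x - 21.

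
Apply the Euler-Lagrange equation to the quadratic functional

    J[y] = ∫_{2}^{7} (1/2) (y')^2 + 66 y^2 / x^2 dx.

The Lagrangian is L = (1/2) (y')^2 + 66 y^2 / x^2.
Compute ∂L/∂y = 132y/x^2, ∂L/∂y' = y'.
The Euler-Lagrange equation d/dx(∂L/∂y') − ∂L/∂y = 0 reduces to
    y'' − 132/x^2 · y = 0  (x > 0).
Its general solution is
    y(x) = A x^12 + B x^(-11),
with A, B fixed by the endpoint conditions.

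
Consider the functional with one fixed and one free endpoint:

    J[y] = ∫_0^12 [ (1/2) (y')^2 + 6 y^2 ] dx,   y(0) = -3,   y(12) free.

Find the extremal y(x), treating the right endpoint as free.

The Lagrangian L = (1/2) (y')^2 + 6 y^2 gives
    ∂L/∂y = 12 y,   ∂L/∂y' = y'.
Euler-Lagrange: y'' − 12 y = 0.
With k = sqrt(12), the general solution is
    y(x) = A cosh(sqrt(12) x) + B sinh(sqrt(12) x).
Fixed left endpoint y(0) = -3 ⇒ A = -3.
The right endpoint x = 12 is free, so the natural (transversality) condition is ∂L/∂y' |_{x=12} = 0, i.e. y'(12) = 0.
Compute y'(x) = A k sinh(k x) + B k cosh(k x), so
    y'(12) = A k sinh(k·12) + B k cosh(k·12) = 0
    ⇒ B = −A tanh(k·12) = 3 tanh(sqrt(12)·12).
Therefore the extremal is
    y(x) = −3 cosh(sqrt(12) x) + 3 tanh(sqrt(12)·12) sinh(sqrt(12) x).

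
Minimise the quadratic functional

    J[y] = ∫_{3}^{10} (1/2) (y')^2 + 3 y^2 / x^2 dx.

The Lagrangian is L = (1/2) (y')^2 + 3 y^2 / x^2.
Compute ∂L/∂y = 6y/x^2, ∂L/∂y' = y'.
The Euler-Lagrange equation d/dx(∂L/∂y') − ∂L/∂y = 0 reduces to
    y'' − 6/x^2 · y = 0  (x > 0).
Its general solution is
    y(x) = A x^3 + B x^(-2),
with A, B fixed by the endpoint conditions.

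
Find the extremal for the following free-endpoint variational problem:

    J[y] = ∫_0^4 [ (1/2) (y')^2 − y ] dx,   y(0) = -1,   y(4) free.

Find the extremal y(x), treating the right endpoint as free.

The Lagrangian L = (1/2) (y')^2 − y gives
    ∂L/∂y = −1,   ∂L/∂y' = y'.
Euler-Lagrange: d/dx(y') − (−1) = 0, i.e. y'' + 1 = 0, so
    y(x) = −(1/2) x^2 + C1 x + C2.
Fixed left endpoint y(0) = -1 ⇒ C2 = -1.
The right endpoint x = 4 is free, so the natural (transversality) condition is ∂L/∂y' |_{x=4} = 0, i.e. y'(4) = 0.
Compute y'(x) = −1 x + C1, so y'(4) = −4 + C1 = 0 ⇒ C1 = 4.
Therefore the extremal is
    y(x) = −x^2/2 + 4 x − 1.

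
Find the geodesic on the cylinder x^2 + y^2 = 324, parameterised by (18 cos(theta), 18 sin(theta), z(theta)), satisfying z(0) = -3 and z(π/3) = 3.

Parameterise the cylinder of radius R = 18 as
    r(θ) = (18 cos θ, 18 sin θ, z(θ)).
The arc-length element is
    ds = sqrt(324 + (dz/dθ)^2) dθ,
so the Lagrangian is L = sqrt(324 + z'^2).
L depends on z' only, not on z or θ, so ∂L/∂z = 0 and
    ∂L/∂z' = z' / sqrt(324 + z'^2).
The Euler-Lagrange equation gives
    d/dθ( z' / sqrt(324 + z'^2) ) = 0,
so z' is constant. Integrating once:
    z(θ) = a θ + b,
a helix on the cylinder (a straight line when the cylinder is unrolled). The constants a, b are determined by the endpoint conditions.
With endpoint conditions z(0) = -3 and z(π/3) = 3: from z(0) = b we get b = -3, and a·π/3 + -3 = 3 gives a = 18/π, so
    z(θ) = (18/π) θ − 3.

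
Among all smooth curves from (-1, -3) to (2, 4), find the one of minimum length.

Arc-length functional: J[y] = ∫ sqrt(1 + (y')^2) dx.
Lagrangian L = sqrt(1 + (y')^2) has no explicit y dependence, so ∂L/∂y = 0 and the Euler-Lagrange equation gives
    d/dx( y' / sqrt(1 + (y')^2) ) = 0  ⇒  y' / sqrt(1 + (y')^2) = const.
Hence y' is constant, so y(x) is affine.
Fitting the endpoints (-1, -3) and (2, 4):
    slope m = (4 − (-3)) / (2 − (-1)) = 7/3,
    intercept c = (-3) − m·(-1) = -2/3.
Extremal: y(x) = (7/3) x - 2/3.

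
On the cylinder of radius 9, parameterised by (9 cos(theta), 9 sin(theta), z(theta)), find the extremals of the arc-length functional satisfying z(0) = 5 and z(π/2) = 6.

Parameterise the cylinder of radius R = 9 as
    r(θ) = (9 cos θ, 9 sin θ, z(θ)).
The arc-length element is
    ds = sqrt(81 + (dz/dθ)^2) dθ,
so the Lagrangian is L = sqrt(81 + z'^2).
L depends on z' only, not on z or θ, so ∂L/∂z = 0 and
    ∂L/∂z' = z' / sqrt(81 + z'^2).
The Euler-Lagrange equation gives
    d/dθ( z' / sqrt(81 + z'^2) ) = 0,
so z' is constant. Integrating once:
    z(θ) = a θ + b,
a helix on the cylinder (a straight line when the cylinder is unrolled). The constants a, b are determined by the endpoint conditions.
With endpoint conditions z(0) = 5 and z(π/2) = 6: from z(0) = b we get b = 5, and a·π/2 + 5 = 6 gives a = 2/π, so
    z(θ) = (2/π) θ + 5.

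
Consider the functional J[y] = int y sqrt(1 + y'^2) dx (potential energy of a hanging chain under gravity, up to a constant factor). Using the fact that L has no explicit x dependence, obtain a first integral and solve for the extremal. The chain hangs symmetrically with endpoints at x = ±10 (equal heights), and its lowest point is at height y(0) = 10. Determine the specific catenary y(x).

The Lagrangian L(y, y') = y sqrt(1 + y'^2) has no explicit x dependence, so the Beltrami identity applies:
    L − y' ∂L/∂y' = C.
Compute ∂L/∂y' = y · y' / sqrt(1 + y'^2). Then
    L − y' ∂L/∂y'
    = y sqrt(1 + y'^2) − y · y'^2 / sqrt(1 + y'^2)
    = y (1 + y'^2 − y'^2) / sqrt(1 + y'^2)
    = y / sqrt(1 + y'^2) = C.
Squaring gives y^2 = C^2 (1 + y'^2), i.e.
    y'^2 = y^2 / C^2 − 1.
Separating variables,
    dy / sqrt(y^2 − C^2) = dx / C,
and integrating gives arccosh(y / C) = (x − a)/C, so
    y(x) = C cosh((x − a)/C),
the catenary. The constants C and a are fixed by the two endpoint conditions (and, for the hanging-chain problem, the length constraint selects C).
Now fit the given data. The endpoints x = ±10 are symmetric at equal height, so the catenary is even about its minimum: a = 0 and y(x) = C cosh(x/C). The lowest point is y(0) = C cosh(0) = C, and we are told y(0) = 10, so C = 10. Therefore
    y(x) = 10 cosh(x/10),
and at the endpoints
    y(±10) = 10 cosh(10/10).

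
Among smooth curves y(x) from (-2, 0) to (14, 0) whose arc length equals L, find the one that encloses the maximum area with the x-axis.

Set up the augmented Lagrangian using a multiplier λ for the length constraint:
    F(y, y') = y − λ sqrt(1 + y'^2).
F has no explicit x dependence, so the Beltrami identity yields a first integral
    F − y' ∂F/∂y' = C.
Compute ∂F/∂y' = −λ y' / sqrt(1 + y'^2). Then
    y − λ sqrt(1 + y'^2) + λ y'^2 / sqrt(1 + y'^2) = C
    ⇒  y − λ / sqrt(1 + y'^2) = C.
Solving for y' and integrating gives
    (x − a)^2 + (y − b)^2 = λ^2,
a circular arc of radius λ. The constants a, b are determined by the endpoint conditions y(-2) = y(14) = 0, and λ is fixed implicitly by the length constraint
    ∫_{-2}^{14} sqrt(1 + y'^2) dx = L.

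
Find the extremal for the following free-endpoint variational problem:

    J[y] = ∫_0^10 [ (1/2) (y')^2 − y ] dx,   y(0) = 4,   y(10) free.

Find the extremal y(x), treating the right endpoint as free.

The Lagrangian L = (1/2) (y')^2 − y gives
    ∂L/∂y = −1,   ∂L/∂y' = y'.
Euler-Lagrange: d/dx(y') − (−1) = 0, i.e. y'' + 1 = 0, so
    y(x) = −(1/2) x^2 + C1 x + C2.
Fixed left endpoint y(0) = 4 ⇒ C2 = 4.
The right endpoint x = 10 is free, so the natural (transversality) condition is ∂L/∂y' |_{x=10} = 0, i.e. y'(10) = 0.
Compute y'(x) = −1 x + C1, so y'(10) = −10 + C1 = 0 ⇒ C1 = 10.
Therefore the extremal is
    y(x) = −x^2/2 + 10 x + 4.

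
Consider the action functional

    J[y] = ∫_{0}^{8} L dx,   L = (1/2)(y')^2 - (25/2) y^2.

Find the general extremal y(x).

The Lagrangian is L = (1/2)(y')^2 - (25/2) y^2.
∂L/∂y = -25y.
∂L/∂y' = y'.
The Euler-Lagrange equation d/dx(∂L/∂y') − ∂L/∂y = 0 becomes:
    y'' + 25 y = 0
General solution: y(x) = A sin(5x) + B cos(5x), where A and B are arbitrary constants fixed by the endpoint conditions.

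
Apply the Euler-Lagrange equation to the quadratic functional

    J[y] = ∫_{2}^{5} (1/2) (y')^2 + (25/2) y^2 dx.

The Lagrangian is L = (1/2) (y')^2 + (25/2) y^2.
Compute ∂L/∂y = 25y, ∂L/∂y' = y'.
The Euler-Lagrange equation d/dx(∂L/∂y') − ∂L/∂y = 0 reduces to
    y'' − 25 y = 0.
Its general solution is
    y(x) = A e^(5x) + B e^(−5x),
with A, B fixed by the endpoint conditions.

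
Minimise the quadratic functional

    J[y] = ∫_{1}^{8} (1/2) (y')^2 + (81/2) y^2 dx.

The Lagrangian is L = (1/2) (y')^2 + (81/2) y^2.
Compute ∂L/∂y = 81y, ∂L/∂y' = y'.
The Euler-Lagrange equation d/dx(∂L/∂y') − ∂L/∂y = 0 reduces to
    y'' − 81 y = 0.
Its general solution is
    y(x) = A e^(9x) + B e^(−9x),
with A, B fixed by the endpoint conditions.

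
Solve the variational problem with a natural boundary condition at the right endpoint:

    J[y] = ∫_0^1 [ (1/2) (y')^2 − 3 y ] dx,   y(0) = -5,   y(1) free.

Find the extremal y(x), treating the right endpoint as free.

The Lagrangian L = (1/2) (y')^2 − 3 y gives
    ∂L/∂y = −3,   ∂L/∂y' = y'.
Euler-Lagrange: d/dx(y') − (−3) = 0, i.e. y'' + 3 = 0, so
    y(x) = −(3/2) x^2 + C1 x + C2.
Fixed left endpoint y(0) = -5 ⇒ C2 = -5.
The right endpoint x = 1 is free, so the natural (transversality) condition is ∂L/∂y' |_{x=1} = 0, i.e. y'(1) = 0.
Compute y'(x) = −3 x + C1, so y'(1) = −3 + C1 = 0 ⇒ C1 = 3.
Therefore the extremal is
    y(x) = −(3/2) x^2 + 3 x − 5.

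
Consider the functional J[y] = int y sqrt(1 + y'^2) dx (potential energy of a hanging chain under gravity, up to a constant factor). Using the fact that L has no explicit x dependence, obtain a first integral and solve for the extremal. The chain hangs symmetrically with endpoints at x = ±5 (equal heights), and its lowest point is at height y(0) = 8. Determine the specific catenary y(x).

The Lagrangian L(y, y') = y sqrt(1 + y'^2) has no explicit x dependence, so the Beltrami identity applies:
    L − y' ∂L/∂y' = C.
Compute ∂L/∂y' = y · y' / sqrt(1 + y'^2). Then
    L − y' ∂L/∂y'
    = y sqrt(1 + y'^2) − y · y'^2 / sqrt(1 + y'^2)
    = y (1 + y'^2 − y'^2) / sqrt(1 + y'^2)
    = y / sqrt(1 + y'^2) = C.
Squaring gives y^2 = C^2 (1 + y'^2), i.e.
    y'^2 = y^2 / C^2 − 1.
Separating variables,
    dy / sqrt(y^2 − C^2) = dx / C,
and integrating gives arccosh(y / C) = (x − a)/C, so
    y(x) = C cosh((x − a)/C),
the catenary. The constants C and a are fixed by the two endpoint conditions (and, for the hanging-chain problem, the length constraint selects C).
Now fit the given data. The endpoints x = ±5 are symmetric at equal height, so the catenary is even about its minimum: a = 0 and y(x) = C cosh(x/C). The lowest point is y(0) = C cosh(0) = C, and we are told y(0) = 8, so C = 8. Therefore
    y(x) = 8 cosh(x/8),
and at the endpoints
    y(±5) = 8 cosh(5/8).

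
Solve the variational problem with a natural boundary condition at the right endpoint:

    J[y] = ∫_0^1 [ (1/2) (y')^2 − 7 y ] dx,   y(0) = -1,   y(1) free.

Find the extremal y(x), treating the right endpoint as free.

The Lagrangian L = (1/2) (y')^2 − 7 y gives
    ∂L/∂y = −7,   ∂L/∂y' = y'.
Euler-Lagrange: d/dx(y') − (−7) = 0, i.e. y'' + 7 = 0, so
    y(x) = −(7/2) x^2 + C1 x + C2.
Fixed left endpoint y(0) = -1 ⇒ C2 = -1.
The right endpoint x = 1 is free, so the natural (transversality) condition is ∂L/∂y' |_{x=1} = 0, i.e. y'(1) = 0.
Compute y'(x) = −7 x + C1, so y'(1) = −7 + C1 = 0 ⇒ C1 = 7.
Therefore the extremal is
    y(x) = −(7/2) x^2 + 7 x − 1.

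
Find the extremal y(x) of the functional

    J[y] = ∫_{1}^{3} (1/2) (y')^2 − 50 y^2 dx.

The Lagrangian is L = (1/2) (y')^2 − 50 y^2.
Compute ∂L/∂y = -100y, ∂L/∂y' = y'.
The Euler-Lagrange equation d/dx(∂L/∂y') − ∂L/∂y = 0 reduces to
    y'' + 100 y = 0.
Its general solution is
    y(x) = A sin(10x) + B cos(10x),
with A, B fixed by the endpoint conditions.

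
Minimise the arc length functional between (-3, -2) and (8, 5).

Arc-length functional: J[y] = ∫ sqrt(1 + (y')^2) dx.
Lagrangian L = sqrt(1 + (y')^2) has no explicit y dependence, so ∂L/∂y = 0 and the Euler-Lagrange equation gives
    d/dx( y' / sqrt(1 + (y')^2) ) = 0  ⇒  y' / sqrt(1 + (y')^2) = const.
Hence y' is constant, so y(x) is affine.
Fitting the endpoints (-3, -2) and (8, 5):
    slope m = (5 − (-2)) / (8 − (-3)) = 7/11,
    intercept c = (-2) − m·(-3) = -1/11.
Extremal: y(x) = (7/11) x - 1/11.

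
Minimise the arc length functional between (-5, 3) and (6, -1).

Arc-length functional: J[y] = ∫ sqrt(1 + (y')^2) dx.
Lagrangian L = sqrt(1 + (y')^2) has no explicit y dependence, so ∂L/∂y = 0 and the Euler-Lagrange equation gives
    d/dx( y' / sqrt(1 + (y')^2) ) = 0  ⇒  y' / sqrt(1 + (y')^2) = const.
Hence y' is constant, so y(x) is affine.
Fitting the endpoints (-5, 3) and (6, -1):
    slope m = ((-1) − 3) / (6 − (-5)) = -4/11,
    intercept c = 3 − m·(-5) = 13/11.
Extremal: y(x) = (-4/11) x + 13/11.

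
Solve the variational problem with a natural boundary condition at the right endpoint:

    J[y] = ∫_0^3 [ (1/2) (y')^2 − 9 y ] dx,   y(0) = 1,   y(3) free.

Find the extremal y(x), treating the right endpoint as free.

The Lagrangian L = (1/2) (y')^2 − 9 y gives
    ∂L/∂y = −9,   ∂L/∂y' = y'.
Euler-Lagrange: d/dx(y') − (−9) = 0, i.e. y'' + 9 = 0, so
    y(x) = −(9/2) x^2 + C1 x + C2.
Fixed left endpoint y(0) = 1 ⇒ C2 = 1.
The right endpoint x = 3 is free, so the natural (transversality) condition is ∂L/∂y' |_{x=3} = 0, i.e. y'(3) = 0.
Compute y'(x) = −9 x + C1, so y'(3) = −27 + C1 = 0 ⇒ C1 = 27.
Therefore the extremal is
    y(x) = −(9/2) x^2 + 27 x + 1.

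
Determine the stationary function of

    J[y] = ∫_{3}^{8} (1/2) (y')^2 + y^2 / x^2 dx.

The Lagrangian is L = (1/2) (y')^2 + y^2 / x^2.
Compute ∂L/∂y = 2y/x^2, ∂L/∂y' = y'.
The Euler-Lagrange equation d/dx(∂L/∂y') − ∂L/∂y = 0 reduces to
    y'' − 2/x^2 · y = 0  (x > 0).
Its general solution is
    y(x) = A x^2 + B / x,
with A, B fixed by the endpoint conditions.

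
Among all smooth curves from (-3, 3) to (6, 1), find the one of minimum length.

Arc-length functional: J[y] = ∫ sqrt(1 + (y')^2) dx.
Lagrangian L = sqrt(1 + (y')^2) has no explicit y dependence, so ∂L/∂y = 0 and the Euler-Lagrange equation gives
    d/dx( y' / sqrt(1 + (y')^2) ) = 0  ⇒  y' / sqrt(1 + (y')^2) = const.
Hence y' is constant, so y(x) is affine.
Fitting the endpoints (-3, 3) and (6, 1):
    slope m = (1 − 3) / (6 − (-3)) = -2/9,
    intercept c = 3 − m·(-3) = 7/3.
Extremal: y(x) = (-2/9) x + 7/3.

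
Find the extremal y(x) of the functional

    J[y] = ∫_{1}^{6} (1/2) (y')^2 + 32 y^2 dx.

The Lagrangian is L = (1/2) (y')^2 + 32 y^2.
Compute ∂L/∂y = 64y, ∂L/∂y' = y'.
The Euler-Lagrange equation d/dx(∂L/∂y') − ∂L/∂y = 0 reduces to
    y'' − 64 y = 0.
Its general solution is
    y(x) = A e^(8x) + B e^(−8x),
with A, B fixed by the endpoint conditions.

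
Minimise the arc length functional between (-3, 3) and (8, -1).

Arc-length functional: J[y] = ∫ sqrt(1 + (y')^2) dx.
Lagrangian L = sqrt(1 + (y')^2) has no explicit y dependence, so ∂L/∂y = 0 and the Euler-Lagrange equation gives
    d/dx( y' / sqrt(1 + (y')^2) ) = 0  ⇒  y' / sqrt(1 + (y')^2) = const.
Hence y' is constant, so y(x) is affine.
Fitting the endpoints (-3, 3) and (8, -1):
    slope m = ((-1) − 3) / (8 − (-3)) = -4/11,
    intercept c = 3 − m·(-3) = 21/11.
Extremal: y(x) = (-4/11) x + 21/11.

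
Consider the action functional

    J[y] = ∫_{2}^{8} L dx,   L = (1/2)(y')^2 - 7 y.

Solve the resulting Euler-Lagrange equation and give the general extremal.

The Lagrangian is L = (1/2)(y')^2 - 7 y.
∂L/∂y = -7.
∂L/∂y' = y'.
The Euler-Lagrange equation d/dx(∂L/∂y') − ∂L/∂y = 0 becomes:
    y'' + 7 = 0
General solution: y(x) = -(7/2) x^2 + A x + B, where A and B are arbitrary constants fixed by the endpoint conditions.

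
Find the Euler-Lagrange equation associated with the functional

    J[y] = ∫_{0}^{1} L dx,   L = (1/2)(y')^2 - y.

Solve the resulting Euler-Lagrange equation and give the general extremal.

The Lagrangian is L = (1/2)(y')^2 - y.
∂L/∂y = -1.
∂L/∂y' = y'.
The Euler-Lagrange equation d/dx(∂L/∂y') − ∂L/∂y = 0 becomes:
    y'' + 1 = 0
General solution: y(x) = -x^2/2 + A x + B, where A and B are arbitrary constants fixed by the endpoint conditions.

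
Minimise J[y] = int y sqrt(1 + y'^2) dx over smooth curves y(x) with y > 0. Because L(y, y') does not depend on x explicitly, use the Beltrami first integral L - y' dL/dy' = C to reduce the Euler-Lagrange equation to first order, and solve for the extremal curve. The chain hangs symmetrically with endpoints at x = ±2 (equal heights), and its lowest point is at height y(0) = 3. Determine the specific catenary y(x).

The Lagrangian L(y, y') = y sqrt(1 + y'^2) has no explicit x dependence, so the Beltrami identity applies:
    L − y' ∂L/∂y' = C.
Compute ∂L/∂y' = y · y' / sqrt(1 + y'^2). Then
    L − y' ∂L/∂y'
    = y sqrt(1 + y'^2) − y · y'^2 / sqrt(1 + y'^2)
    = y (1 + y'^2 − y'^2) / sqrt(1 + y'^2)
    = y / sqrt(1 + y'^2) = C.
Squaring gives y^2 = C^2 (1 + y'^2), i.e.
    y'^2 = y^2 / C^2 − 1.
Separating variables,
    dy / sqrt(y^2 − C^2) = dx / C,
and integrating gives arccosh(y / C) = (x − a)/C, so
    y(x) = C cosh((x − a)/C),
the catenary. The constants C and a are fixed by the two endpoint conditions (and, for the hanging-chain problem, the length constraint selects C).
Now fit the given data. The endpoints x = ±2 are symmetric at equal height, so the catenary is even about its minimum: a = 0 and y(x) = C cosh(x/C). The lowest point is y(0) = C cosh(0) = C, and we are told y(0) = 3, so C = 3. Therefore
    y(x) = 3 cosh(x/3),
and at the endpoints
    y(±2) = 3 cosh(2/3).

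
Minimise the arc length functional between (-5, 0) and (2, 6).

Arc-length functional: J[y] = ∫ sqrt(1 + (y')^2) dx.
Lagrangian L = sqrt(1 + (y')^2) has no explicit y dependence, so ∂L/∂y = 0 and the Euler-Lagrange equation gives
    d/dx( y' / sqrt(1 + (y')^2) ) = 0  ⇒  y' / sqrt(1 + (y')^2) = const.
Hence y' is constant, so y(x) is affine.
Fitting the endpoints (-5, 0) and (2, 6):
    slope m = (6 − 0) / (2 − (-5)) = 6/7,
    intercept c = 0 − m·(-5) = 30/7.
Extremal: y(x) = (6/7) x + 30/7.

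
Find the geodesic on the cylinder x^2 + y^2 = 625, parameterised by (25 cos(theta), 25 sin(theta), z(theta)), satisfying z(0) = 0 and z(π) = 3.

Parameterise the cylinder of radius R = 25 as
    r(θ) = (25 cos θ, 25 sin θ, z(θ)).
The arc-length element is
    ds = sqrt(625 + (dz/dθ)^2) dθ,
so the Lagrangian is L = sqrt(625 + z'^2).
L depends on z' only, not on z or θ, so ∂L/∂z = 0 and
    ∂L/∂z' = z' / sqrt(625 + z'^2).
The Euler-Lagrange equation gives
    d/dθ( z' / sqrt(625 + z'^2) ) = 0,
so z' is constant. Integrating once:
    z(θ) = a θ + b,
a helix on the cylinder (a straight line when the cylinder is unrolled). The constants a, b are determined by the endpoint conditions.
With endpoint conditions z(0) = 0 and z(π) = 3: from z(0) = b we get b = 0, and a·π + 0 = 3 gives a = 3/π, so
    z(θ) = (3/π) θ.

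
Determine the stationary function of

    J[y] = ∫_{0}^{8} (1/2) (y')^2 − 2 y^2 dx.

The Lagrangian is L = (1/2) (y')^2 − 2 y^2.
Compute ∂L/∂y = -4y, ∂L/∂y' = y'.
The Euler-Lagrange equation d/dx(∂L/∂y') − ∂L/∂y = 0 reduces to
    y'' + 4 y = 0.
Its general solution is
    y(x) = A sin(2x) + B cos(2x),
with A, B fixed by the endpoint conditions.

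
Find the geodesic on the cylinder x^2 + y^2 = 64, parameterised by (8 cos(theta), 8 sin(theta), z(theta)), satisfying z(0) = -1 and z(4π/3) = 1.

Parameterise the cylinder of radius R = 8 as
    r(θ) = (8 cos θ, 8 sin θ, z(θ)).
The arc-length element is
    ds = sqrt(64 + (dz/dθ)^2) dθ,
so the Lagrangian is L = sqrt(64 + z'^2).
L depends on z' only, not on z or θ, so ∂L/∂z = 0 and
    ∂L/∂z' = z' / sqrt(64 + z'^2).
The Euler-Lagrange equation gives
    d/dθ( z' / sqrt(64 + z'^2) ) = 0,
so z' is constant. Integrating once:
    z(θ) = a θ + b,
a helix on the cylinder (a straight line when the cylinder is unrolled). The constants a, b are determined by the endpoint conditions.
With endpoint conditions z(0) = -1 and z(4π/3) = 1: from z(0) = b we get b = -1, and a·4π/3 + -1 = 1 gives a = 3/(2π), so
    z(θ) = (3/(2π)) θ − 1.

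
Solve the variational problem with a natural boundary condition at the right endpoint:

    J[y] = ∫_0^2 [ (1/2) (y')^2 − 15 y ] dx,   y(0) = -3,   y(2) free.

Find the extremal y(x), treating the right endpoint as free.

The Lagrangian L = (1/2) (y')^2 − 15 y gives
    ∂L/∂y = −15,   ∂L/∂y' = y'.
Euler-Lagrange: d/dx(y') − (−15) = 0, i.e. y'' + 15 = 0, so
    y(x) = −(15/2) x^2 + C1 x + C2.
Fixed left endpoint y(0) = -3 ⇒ C2 = -3.
The right endpoint x = 2 is free, so the natural (transversality) condition is ∂L/∂y' |_{x=2} = 0, i.e. y'(2) = 0.
Compute y'(x) = −15 x + C1, so y'(2) = −30 + C1 = 0 ⇒ C1 = 30.
Therefore the extremal is
    y(x) = −(15/2) x^2 + 30 x − 3.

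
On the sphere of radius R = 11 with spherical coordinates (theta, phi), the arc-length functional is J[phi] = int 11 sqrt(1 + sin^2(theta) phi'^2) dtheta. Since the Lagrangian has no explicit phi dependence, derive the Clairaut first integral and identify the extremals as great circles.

On the sphere of radius R = 11 with spherical coordinates (θ, φ), the induced metric is
    ds^2 = 121(dθ^2 + sin^2(θ) dφ^2).
Parameterise by θ; the arc-length functional is
    J[φ] = ∫ 11 sqrt(1 + sin^2(θ) (dφ/dθ)^2) dθ,
so L = 11 sqrt(1 + sin^2(θ) φ'^2). Compute
    ∂L/∂φ = 0  (L has no explicit φ dependence),
    ∂L/∂φ' = 11 sin^2(θ) φ' / sqrt(1 + sin^2(θ) φ'^2).
Since ∂L/∂φ = 0, the Euler-Lagrange equation
    d/dθ(∂L/∂φ') − ∂L/∂φ = 0
reduces to d/dθ(∂L/∂φ') = 0, i.e. the momentum conjugate to φ is conserved:
    11 sin^2(θ) φ' / sqrt(1 + sin^2(θ) φ'^2) = C.
The overall factor of 11 is constant, so dividing through gives Clairaut's relation sin^2(θ) φ' / sqrt(1 + sin^2(θ) φ'^2) = C' (with C' = C/11). Solving for φ' and integrating gives the great-circle family
    cot(θ) = A cos(φ − φ_0),
i.e. the intersection of the sphere with a plane through the origin. The two constants A and φ_0 (equivalently C and one phase) are fixed by the two endpoint conditions.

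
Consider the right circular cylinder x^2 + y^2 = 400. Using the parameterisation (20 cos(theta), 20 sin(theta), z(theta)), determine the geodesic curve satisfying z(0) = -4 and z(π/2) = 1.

Parameterise the cylinder of radius R = 20 as
    r(θ) = (20 cos θ, 20 sin θ, z(θ)).
The arc-length element is
    ds = sqrt(400 + (dz/dθ)^2) dθ,
so the Lagrangian is L = sqrt(400 + z'^2).
L depends on z' only, not on z or θ, so ∂L/∂z = 0 and
    ∂L/∂z' = z' / sqrt(400 + z'^2).
The Euler-Lagrange equation gives
    d/dθ( z' / sqrt(400 + z'^2) ) = 0,
so z' is constant. Integrating once:
    z(θ) = a θ + b,
a helix on the cylinder (a straight line when the cylinder is unrolled). The constants a, b are determined by the endpoint conditions.
With endpoint conditions z(0) = -4 and z(π/2) = 1: from z(0) = b we get b = -4, and a·π/2 + -4 = 1 gives a = 10/π, so
    z(θ) = (10/π) θ − 4.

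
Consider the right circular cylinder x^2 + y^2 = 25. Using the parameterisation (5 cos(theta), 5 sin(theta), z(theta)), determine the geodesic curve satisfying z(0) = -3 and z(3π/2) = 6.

Parameterise the cylinder of radius R = 5 as
    r(θ) = (5 cos θ, 5 sin θ, z(θ)).
The arc-length element is
    ds = sqrt(25 + (dz/dθ)^2) dθ,
so the Lagrangian is L = sqrt(25 + z'^2).
L depends on z' only, not on z or θ, so ∂L/∂z = 0 and
    ∂L/∂z' = z' / sqrt(25 + z'^2).
The Euler-Lagrange equation gives
    d/dθ( z' / sqrt(25 + z'^2) ) = 0,
so z' is constant. Integrating once:
    z(θ) = a θ + b,
a helix on the cylinder (a straight line when the cylinder is unrolled). The constants a, b are determined by the endpoint conditions.
With endpoint conditions z(0) = -3 and z(3π/2) = 6: from z(0) = b we get b = -3, and a·3π/2 + -3 = 6 gives a = 6/π, so
    z(θ) = (6/π) θ − 3.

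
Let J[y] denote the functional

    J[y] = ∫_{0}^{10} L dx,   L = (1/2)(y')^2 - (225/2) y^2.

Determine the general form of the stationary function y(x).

The Lagrangian is L = (1/2)(y')^2 - (225/2) y^2.
∂L/∂y = -225y.
∂L/∂y' = y'.
The Euler-Lagrange equation d/dx(∂L/∂y') − ∂L/∂y = 0 becomes:
    y'' + 225 y = 0
General solution: y(x) = A sin(15x) + B cos(15x), where A and B are arbitrary constants fixed by the endpoint conditions.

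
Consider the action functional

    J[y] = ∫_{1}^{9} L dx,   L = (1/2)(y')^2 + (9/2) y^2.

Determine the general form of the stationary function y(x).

The Lagrangian is L = (1/2)(y')^2 + (9/2) y^2.
∂L/∂y = 9y.
∂L/∂y' = y'.
The Euler-Lagrange equation d/dx(∂L/∂y') − ∂L/∂y = 0 becomes:
    y'' - 9 y = 0
General solution: y(x) = A e^(3x) + B e^(-3x), where A and B are arbitrary constants fixed by the endpoint conditions.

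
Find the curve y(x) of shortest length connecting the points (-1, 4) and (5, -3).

Arc-length functional: J[y] = ∫ sqrt(1 + (y')^2) dx.
Lagrangian L = sqrt(1 + (y')^2) has no explicit y dependence, so ∂L/∂y = 0 and the Euler-Lagrange equation gives
    d/dx( y' / sqrt(1 + (y')^2) ) = 0  ⇒  y' / sqrt(1 + (y')^2) = const.
Hence y' is constant, so y(x) is affine.
Fitting the endpoints (-1, 4) and (5, -3):
    slope m = ((-3) − 4) / (5 − (-1)) = -7/6,
    intercept c = 4 − m·(-1) = 17/6.
Extremal: y(x) = (-7/6) x + 17/6.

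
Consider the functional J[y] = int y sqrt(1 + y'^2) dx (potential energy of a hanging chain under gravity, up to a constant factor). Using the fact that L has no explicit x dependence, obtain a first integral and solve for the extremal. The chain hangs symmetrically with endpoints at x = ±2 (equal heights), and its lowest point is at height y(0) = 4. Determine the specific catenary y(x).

The Lagrangian L(y, y') = y sqrt(1 + y'^2) has no explicit x dependence, so the Beltrami identity applies:
    L − y' ∂L/∂y' = C.
Compute ∂L/∂y' = y · y' / sqrt(1 + y'^2). Then
    L − y' ∂L/∂y'
    = y sqrt(1 + y'^2) − y · y'^2 / sqrt(1 + y'^2)
    = y (1 + y'^2 − y'^2) / sqrt(1 + y'^2)
    = y / sqrt(1 + y'^2) = C.
Squaring gives y^2 = C^2 (1 + y'^2), i.e.
    y'^2 = y^2 / C^2 − 1.
Separating variables,
    dy / sqrt(y^2 − C^2) = dx / C,
and integrating gives arccosh(y / C) = (x − a)/C, so
    y(x) = C cosh((x − a)/C),
the catenary. The constants C and a are fixed by the two endpoint conditions (and, for the hanging-chain problem, the length constraint selects C).
Now fit the given data. The endpoints x = ±2 are symmetric at equal height, so the catenary is even about its minimum: a = 0 and y(x) = C cosh(x/C). The lowest point is y(0) = C cosh(0) = C, and we are told y(0) = 4, so C = 4. Therefore
    y(x) = 4 cosh(x/4),
and at the endpoints
    y(±2) = 4 cosh(2/4).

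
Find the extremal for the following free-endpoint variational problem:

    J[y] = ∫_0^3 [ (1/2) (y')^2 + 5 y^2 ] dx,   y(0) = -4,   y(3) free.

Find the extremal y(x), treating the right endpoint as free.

The Lagrangian L = (1/2) (y')^2 + 5 y^2 gives
    ∂L/∂y = 10 y,   ∂L/∂y' = y'.
Euler-Lagrange: y'' − 10 y = 0.
With k = sqrt(10), the general solution is
    y(x) = A cosh(sqrt(10) x) + B sinh(sqrt(10) x).
Fixed left endpoint y(0) = -4 ⇒ A = -4.
The right endpoint x = 3 is free, so the natural (transversality) condition is ∂L/∂y' |_{x=3} = 0, i.e. y'(3) = 0.
Compute y'(x) = A k sinh(k x) + B k cosh(k x), so
    y'(3) = A k sinh(k·3) + B k cosh(k·3) = 0
    ⇒ B = −A tanh(k·3) = 4 tanh(sqrt(10)·3).
Therefore the extremal is
    y(x) = −4 cosh(sqrt(10) x) + 4 tanh(sqrt(10)·3) sinh(sqrt(10) x).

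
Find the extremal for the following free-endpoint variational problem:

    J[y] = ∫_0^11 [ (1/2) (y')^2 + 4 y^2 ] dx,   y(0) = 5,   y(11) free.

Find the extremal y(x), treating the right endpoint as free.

The Lagrangian L = (1/2) (y')^2 + 4 y^2 gives
    ∂L/∂y = 8 y,   ∂L/∂y' = y'.
Euler-Lagrange: y'' − 8 y = 0.
With k = sqrt(8), the general solution is
    y(x) = A cosh(sqrt(8) x) + B sinh(sqrt(8) x).
Fixed left endpoint y(0) = 5 ⇒ A = 5.
The right endpoint x = 11 is free, so the natural (transversality) condition is ∂L/∂y' |_{x=11} = 0, i.e. y'(11) = 0.
Compute y'(x) = A k sinh(k x) + B k cosh(k x), so
    y'(11) = A k sinh(k·11) + B k cosh(k·11) = 0
    ⇒ B = −A tanh(k·11) = − 5 tanh(sqrt(8)·11).
Therefore the extremal is
    y(x) = 5 cosh(sqrt(8) x) − 5 tanh(sqrt(8)·11) sinh(sqrt(8) x).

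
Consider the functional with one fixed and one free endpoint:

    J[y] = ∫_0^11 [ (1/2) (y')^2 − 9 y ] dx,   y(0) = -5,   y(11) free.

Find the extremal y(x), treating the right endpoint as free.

The Lagrangian L = (1/2) (y')^2 − 9 y gives
    ∂L/∂y = −9,   ∂L/∂y' = y'.
Euler-Lagrange: d/dx(y') − (−9) = 0, i.e. y'' + 9 = 0, so
    y(x) = −(9/2) x^2 + C1 x + C2.
Fixed left endpoint y(0) = -5 ⇒ C2 = -5.
The right endpoint x = 11 is free, so the natural (transversality) condition is ∂L/∂y' |_{x=11} = 0, i.e. y'(11) = 0.
Compute y'(x) = −9 x + C1, so y'(11) = −99 + C1 = 0 ⇒ C1 = 99.
Therefore the extremal is
    y(x) = −(9/2) x^2 + 99 x − 5.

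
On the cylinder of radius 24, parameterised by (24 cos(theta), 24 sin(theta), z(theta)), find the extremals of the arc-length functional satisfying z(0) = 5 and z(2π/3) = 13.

Parameterise the cylinder of radius R = 24 as
    r(θ) = (24 cos θ, 24 sin θ, z(θ)).
The arc-length element is
    ds = sqrt(576 + (dz/dθ)^2) dθ,
so the Lagrangian is L = sqrt(576 + z'^2).
L depends on z' only, not on z or θ, so ∂L/∂z = 0 and
    ∂L/∂z' = z' / sqrt(576 + z'^2).
The Euler-Lagrange equation gives
    d/dθ( z' / sqrt(576 + z'^2) ) = 0,
so z' is constant. Integrating once:
    z(θ) = a θ + b,
a helix on the cylinder (a straight line when the cylinder is unrolled). The constants a, b are determined by the endpoint conditions.
With endpoint conditions z(0) = 5 and z(2π/3) = 13: from z(0) = b we get b = 5, and a·2π/3 + 5 = 13 gives a = 12/π, so
    z(θ) = (12/π) θ + 5.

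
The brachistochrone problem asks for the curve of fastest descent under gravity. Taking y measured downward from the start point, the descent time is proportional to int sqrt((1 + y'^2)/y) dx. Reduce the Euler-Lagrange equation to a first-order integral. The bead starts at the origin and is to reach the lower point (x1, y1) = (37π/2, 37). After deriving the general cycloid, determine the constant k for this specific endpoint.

The Lagrangian L = sqrt((1 + y'^2) / y) has no explicit x dependence, so the Beltrami identity applies:
    L − y' ∂L/∂y' = C.
Compute ∂L/∂y' = y' / sqrt(y (1 + y'^2)).
Substitute:
    sqrt((1 + y'^2)/y) − y'·y' / sqrt(y (1 + y'^2))
    = (1 + y'^2) / sqrt(y (1 + y'^2)) − y'^2 / sqrt(y (1 + y'^2))
    = 1 / sqrt(y (1 + y'^2)) = C.
Squaring and rearranging gives the first integral
    y (1 + y'^2) = 1/C^2 =: k   (constant).
Solving this first-order ODE by the substitution
    y = (k/2)(1 − cos θ)
yields the cycloid parameterisation
    x(θ) = (k/2)(θ − sin θ),   y(θ) = (k/2)(1 − cos θ).
The constant k is fixed by the endpoint condition.
Now fit the given lower endpoint (x1, y1) = (37π/2, 37). At the bottom of the first arch (θ = π), the parametric equations give
    y(π) = (k/2)(1 − cos π) = k,
    x(π) = (k/2)(π − sin π) = kπ/2.
Matching y(π) = 37 gives k = 37, consistent with x(π) = 37π/2. Therefore the specific cycloid is
    x(θ) = (37/2)(θ − sin θ),   y(θ) = (37/2)(1 − cos θ).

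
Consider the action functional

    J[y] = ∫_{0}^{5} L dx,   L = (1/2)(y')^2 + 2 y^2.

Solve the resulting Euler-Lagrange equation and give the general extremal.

The Lagrangian is L = (1/2)(y')^2 + 2 y^2.
∂L/∂y = 4y.
∂L/∂y' = y'.
The Euler-Lagrange equation d/dx(∂L/∂y') − ∂L/∂y = 0 becomes:
    y'' - 4 y = 0
General solution: y(x) = A e^(2x) + B e^(-2x), where A and B are arbitrary constants fixed by the endpoint conditions.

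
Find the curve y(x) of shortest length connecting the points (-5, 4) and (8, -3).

Arc-length functional: J[y] = ∫ sqrt(1 + (y')^2) dx.
Lagrangian L = sqrt(1 + (y')^2) has no explicit y dependence, so ∂L/∂y = 0 and the Euler-Lagrange equation gives
    d/dx( y' / sqrt(1 + (y')^2) ) = 0  ⇒  y' / sqrt(1 + (y')^2) = const.
Hence y' is constant, so y(x) is affine.
Fitting the endpoints (-5, 4) and (8, -3):
    slope m = ((-3) − 4) / (8 − (-5)) = -7/13,
    intercept c = 4 − m·(-5) = 17/13.
Extremal: y(x) = (-7/13) x + 17/13.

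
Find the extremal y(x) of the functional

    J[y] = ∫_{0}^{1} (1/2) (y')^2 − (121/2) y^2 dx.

The Lagrangian is L = (1/2) (y')^2 − (121/2) y^2.
Compute ∂L/∂y = -121y, ∂L/∂y' = y'.
The Euler-Lagrange equation d/dx(∂L/∂y') − ∂L/∂y = 0 reduces to
    y'' + 121 y = 0.
Its general solution is
    y(x) = A sin(11x) + B cos(11x),
with A, B fixed by the endpoint conditions.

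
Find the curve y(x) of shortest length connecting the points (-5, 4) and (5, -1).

Arc-length functional: J[y] = ∫ sqrt(1 + (y')^2) dx.
Lagrangian L = sqrt(1 + (y')^2) has no explicit y dependence, so ∂L/∂y = 0 and the Euler-Lagrange equation gives
    d/dx( y' / sqrt(1 + (y')^2) ) = 0  ⇒  y' / sqrt(1 + (y')^2) = const.
Hence y' is constant, so y(x) is affine.
Fitting the endpoints (-5, 4) and (5, -1):
    slope m = ((-1) − 4) / (5 − (-5)) = -1/2,
    intercept c = 4 − m·(-5) = 3/2.
Extremal: y(x) = (-1/2) x + 3/2.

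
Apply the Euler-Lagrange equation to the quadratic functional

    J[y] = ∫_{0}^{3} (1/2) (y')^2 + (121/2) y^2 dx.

The Lagrangian is L = (1/2) (y')^2 + (121/2) y^2.
Compute ∂L/∂y = 121y, ∂L/∂y' = y'.
The Euler-Lagrange equation d/dx(∂L/∂y') − ∂L/∂y = 0 reduces to
    y'' − 121 y = 0.
Its general solution is
    y(x) = A e^(11x) + B e^(−11x),
with A, B fixed by the endpoint conditions.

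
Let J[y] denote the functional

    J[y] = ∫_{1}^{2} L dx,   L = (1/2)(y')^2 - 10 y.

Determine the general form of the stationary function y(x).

The Lagrangian is L = (1/2)(y')^2 - 10 y.
∂L/∂y = -10.
∂L/∂y' = y'.
The Euler-Lagrange equation d/dx(∂L/∂y') − ∂L/∂y = 0 becomes:
    y'' + 10 = 0
General solution: y(x) = -5 x^2 + A x + B, where A and B are arbitrary constants fixed by the endpoint conditions.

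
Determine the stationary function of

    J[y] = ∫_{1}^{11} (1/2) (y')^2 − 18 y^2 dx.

The Lagrangian is L = (1/2) (y')^2 − 18 y^2.
Compute ∂L/∂y = -36y, ∂L/∂y' = y'.
The Euler-Lagrange equation d/dx(∂L/∂y') − ∂L/∂y = 0 reduces to
    y'' + 36 y = 0.
Its general solution is
    y(x) = A sin(6x) + B cos(6x),
with A, B fixed by the endpoint conditions.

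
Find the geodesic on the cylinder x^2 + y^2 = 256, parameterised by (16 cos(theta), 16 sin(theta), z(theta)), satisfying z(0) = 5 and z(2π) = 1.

Parameterise the cylinder of radius R = 16 as
    r(θ) = (16 cos θ, 16 sin θ, z(θ)).
The arc-length element is
    ds = sqrt(256 + (dz/dθ)^2) dθ,
so the Lagrangian is L = sqrt(256 + z'^2).
L depends on z' only, not on z or θ, so ∂L/∂z = 0 and
    ∂L/∂z' = z' / sqrt(256 + z'^2).
The Euler-Lagrange equation gives
    d/dθ( z' / sqrt(256 + z'^2) ) = 0,
so z' is constant. Integrating once:
    z(θ) = a θ + b,
a helix on the cylinder (a straight line when the cylinder is unrolled). The constants a, b are determined by the endpoint conditions.
With endpoint conditions z(0) = 5 and z(2π) = 1: from z(0) = b we get b = 5, and a·2π + 5 = 1 gives a = -2/π, so
    z(θ) = (-2/π) θ + 5.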